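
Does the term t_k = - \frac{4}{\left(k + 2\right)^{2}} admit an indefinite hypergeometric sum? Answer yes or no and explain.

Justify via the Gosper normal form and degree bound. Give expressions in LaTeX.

No — the linear system for f has no solution.

Step 1: r(k) = (k + 2)**2/(k + 3)**2.
Normal form (A,B,C) = (k**2 + 4*k + 4, k**2 + 6*k + 9, 1).
Set up (k**2 + 4*k + 4)·f(k+1) − (k**2 + 4*k + 4)·f(k) − (1) = 0.
d = 0 from the (2,2,0) case.
Put f(k) = c0: A·f(k+1) − B(k−1)·f(k) − C = -1; need -1 = 0 — inconsistent ⇒ no f, not summable.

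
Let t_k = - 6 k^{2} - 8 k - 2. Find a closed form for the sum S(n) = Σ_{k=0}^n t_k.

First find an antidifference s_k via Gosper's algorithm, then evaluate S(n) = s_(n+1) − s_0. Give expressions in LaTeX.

Compute t_(k+1)/t_k: get (3*k**2 + 10*k + 8)/(3*k**2 + 4*k + 1).
Take A(k)=1, B(k)=1, C(k)=k**2 + 4*k/3 + 1/3.
Need (1)·f(k+1) − (1)·f(k) = k**2 + 4*k/3 + 1/3.
d = 3 from the (0,0,2) case.
Match coefficients ⇒ f(k) = k*(k + 1)*(2*k - 1)/6.
Get s_k = R·t_k = k*(-2*k**2 - k + 1) with R(k) = B(k−1)f(k)/C(k) = k*(2*k - 1)/(2*(3*k + 1)).
Verify: -6*k**2 - 8*k - 2 matches t_k.
Telescope: S(n) = s_(n+1) − s_(0) = -2*n**3 - 7*n**2 - 7*n - 2 − (0) = -2*n**3 - 7*n**2 - 7*n - 2.

S(n) = - 2 n^{3} - 7 n^{2} - 7 n - 2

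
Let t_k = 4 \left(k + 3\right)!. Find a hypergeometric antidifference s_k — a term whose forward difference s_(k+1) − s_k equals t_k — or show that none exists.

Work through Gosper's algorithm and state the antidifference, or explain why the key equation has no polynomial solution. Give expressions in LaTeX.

r(k) = k + 4 after simplifying.
A = k + 4, B = 1, C = 1.
f must satisfy (k + 4)·f(k+1) − (1)·f(k) = 1.
deg f ≤ -1 (via 1,0,0).
Negative degree bound (-1): no f exists, t_k not Gosper-summable.

not Gosper-summable; s_k does not exist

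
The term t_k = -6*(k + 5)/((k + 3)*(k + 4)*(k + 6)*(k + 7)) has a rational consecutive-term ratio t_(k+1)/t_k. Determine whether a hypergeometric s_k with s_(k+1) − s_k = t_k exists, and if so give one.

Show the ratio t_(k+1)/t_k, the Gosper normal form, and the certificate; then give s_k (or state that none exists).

Step 1: r(k) = (k + 3)*(k + 6)**2/((k + 5)**2*(k + 8)).
So A=k + 3 and B=k + 8, with C=k**2 + 10*k + 25.
f must satisfy (k + 3)·f(k+1) − (k + 7)·f(k) = k**2 + 10*k + 25.
deg f ≤ 4 (via 1,1,2).
Solving with deg f ≤ 4: f(k) = k*(k + 4)*(k + 5)*(k + 9)/36.
Certificate R = B(k−1)f/C = k*(k + 4)*(k + 7)*(k + 9)/(36*(k + 5)) gives s_k = k*(-k - 9)/(6*(k**2 + 9*k + 18)).
Δs = 6*(-k - 5)/(k**4 + 20*k**3 + 145*k**2 + 450*k + 504), as required.

s_k = k*(-k - 9)/(6*(k**2 + 9*k + 18))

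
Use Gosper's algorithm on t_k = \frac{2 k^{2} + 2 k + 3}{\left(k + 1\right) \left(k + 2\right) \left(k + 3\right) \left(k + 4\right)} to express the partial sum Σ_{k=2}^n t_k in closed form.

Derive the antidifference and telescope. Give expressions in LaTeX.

S(n) = \frac{19 n^{3} + 51 n^{2} + 14 n - 84}{60 \left(n^{3} + 9 n^{2} + 26 n + 24\right)}

r(k) = (k + 1)*(2*k + 2*(k + 1)**2 + 5)/((k + 5)*(2*k**2 + 2*k + 3)) after simplifying.
So A=k + 1 and B=k + 5, with C=k**2 + k + 3/2.
Key eq: (k + 1)·f(k+1) = (k + 4)·f(k) + (k**2 + k + 3/2).
d = 3 from the (1,1,2) case.
Match coefficients ⇒ f(k) = k*(k**2 + 2*k + 3)/4.
Certificate R = B(k−1)f/C = k*(k + 4)*(k**2 + 2*k + 3)/(2*(2*k**2 + 2*k + 3)) gives s_k = k*(k**2 + 2*k + 3)/(2*(k + 1)*(k + 2)*(k + 3)).
Δs = (2*k**2 + 2*k + 3)/(k**4 + 10*k**3 + 35*k**2 + 50*k + 24), as required.
Telescope: S(n) = s_(n+1) − s_(2) = (n**3 + 5*n**2 + 10*n + 6)/(2*(n**3 + 9*n**2 + 26*n + 24)) − (11/60) = (19*n**3 + 51*n**2 + 14*n - 84)/(60*(n**3 + 9*n**2 + 26*n + 24)).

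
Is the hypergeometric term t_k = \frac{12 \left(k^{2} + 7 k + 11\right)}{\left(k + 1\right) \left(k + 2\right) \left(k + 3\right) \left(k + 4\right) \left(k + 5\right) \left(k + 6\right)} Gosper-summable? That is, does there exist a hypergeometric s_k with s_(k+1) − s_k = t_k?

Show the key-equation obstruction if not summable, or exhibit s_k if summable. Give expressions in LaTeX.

t_(k+1)/t_k = (k + 1)*(7*k + (k + 1)**2 + 18)/((k + 7)*(k**2 + 7*k + 11)).
So A=k + 1 and B=k + 7, with C=k**2 + 7*k + 11.
Need (k + 1)·f(k+1) − (k + 6)·f(k) = k**2 + 7*k + 11.
From deg A=1, deg B=1, deg C=2: d=5.
Coefficient equations give f(k) = k*(k + 2)*(k + 4)*(k**2 + 9*k + 23)/45.
Certificate R = B(k−1)f/C = k*(k + 2)*(k + 4)*(k + 6)*(k**2 + 9*k + 23)/(45*(k**2 + 7*k + 11)) gives s_k = 4*k*(k**2 + 9*k + 23)/(15*(k**3 + 9*k**2 + 23*k + 15)).
Verify: 12*(k**2 + 7*k + 11)/(k**6 + 21*k**5 + 175*k**4 + 735*k**3 + 1624*k**2 + 1764*k + 720) matches t_k.

Yes. s_k = \frac{4 k \left(k^{2} + 9 k + 23\right)}{15 \left(k^{3} + 9 k^{2} + 23 k + 15\right)}.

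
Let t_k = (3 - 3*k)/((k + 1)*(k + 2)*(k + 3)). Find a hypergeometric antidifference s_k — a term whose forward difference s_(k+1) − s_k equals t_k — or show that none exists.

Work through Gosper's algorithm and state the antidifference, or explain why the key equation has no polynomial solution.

s_k = 3*k/((k + 1)*(k + 2))

Step 1: r(k) = k*(k + 1)/((k - 1)*(k + 4)).
Gosper form: A/B · C(k+1)/C(k) with A=k + 1, B=k + 4, C=k - 1.
f must satisfy (k + 1)·f(k+1) − (k + 3)·f(k) = k - 1.
Degrees (1,1,1) ⇒ d ≤ 2.
Coefficient equations give f(k) = -k.
Certificate R = B(k−1)f/C = -k*(k + 3)/(k - 1) gives s_k = 3*k/((k + 1)*(k + 2)).
s_(k+1) − s_k = 3*(1 - k)/(k**3 + 6*k**2 + 11*k + 6) = t_k.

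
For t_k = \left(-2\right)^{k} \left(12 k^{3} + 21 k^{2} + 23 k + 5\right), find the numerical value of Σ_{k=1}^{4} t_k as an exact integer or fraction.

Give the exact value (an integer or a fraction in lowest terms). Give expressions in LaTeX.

Ratio r(k) = 2*(-12*k**3 - 57*k**2 - 101*k - 61)/(12*k**3 + 21*k**2 + 23*k + 5).
Normal form (A,B,C) = (-2, 1, k**3 + 7*k**2/4 + 23*k/12 + 5/12).
f must satisfy (-2)·f(k+1) − (1)·f(k) = k**3 + 7*k**2/4 + 23*k/12 + 5/12.
From deg A=0, deg B=0, deg C=3: d=3.
Coefficient equations give f(k) = -(4*k**3 - k**2 + k - 1)/12.
Certificate R = B(k−1)f/C = -(4*k**3 - k**2 + k - 1)/(12*k**3 + 21*k**2 + 23*k + 5) gives s_k = (-2)**k*(-4*k**3 + k**2 - k + 1).
Verify: (-2)**k*(12*k**3 + 21*k**2 + 23*k + 5) matches t_k.
Σ_(k=1)^(4) t_k = s_(5) − s_(1) = 15328 − (6) = 15322.

Σ = 15322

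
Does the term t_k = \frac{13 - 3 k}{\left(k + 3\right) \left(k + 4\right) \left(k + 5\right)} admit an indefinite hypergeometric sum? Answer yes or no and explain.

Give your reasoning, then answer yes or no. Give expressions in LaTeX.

Yes. s_k = \frac{k \left(k + 25\right)}{6 \left(k + 3\right) \left(k + 4\right)}.

r(k) = (k + 3)*(3*k - 10)/((k + 6)*(3*k - 13)) after simplifying.
Gosper form: A/B · C(k+1)/C(k) with A=k + 3, B=k + 6, C=k - 13/3.
Set up (k + 3)·f(k+1) − (k + 5)·f(k) − (k - 13/3) = 0.
Degrees (1,1,1) ⇒ d ≤ 2.
Solving with deg f ≤ 2: f(k) = -k*(k + 25)/18.
R(k) = B(k−1)·f(k)/C(k) = -k*(k + 5)*(k + 25)/(6*(3*k - 13)); s_k = R·t_k = k*(k + 25)/(6*(k + 3)*(k + 4)).
Check: Δs_k = (13 - 3*k)/(k**3 + 12*k**2 + 47*k + 60). ✓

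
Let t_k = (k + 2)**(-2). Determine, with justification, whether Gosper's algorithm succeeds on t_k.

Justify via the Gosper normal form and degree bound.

t_(k+1)/t_k = (k + 2)**2/(k + 3)**2.
A = k**2 + 4*k + 4, B = k**2 + 6*k + 9, C = 1.
Key eq: (k**2 + 4*k + 4)·f(k+1) = (k**2 + 4*k + 4)·f(k) + (1).
deg f ≤ 0 (via 2,2,0).
Write f(k) = c0. Then LHS − RHS = -1, requiring -1 = 0: contradictory. No certificate.

No — the linear system for f has no solution.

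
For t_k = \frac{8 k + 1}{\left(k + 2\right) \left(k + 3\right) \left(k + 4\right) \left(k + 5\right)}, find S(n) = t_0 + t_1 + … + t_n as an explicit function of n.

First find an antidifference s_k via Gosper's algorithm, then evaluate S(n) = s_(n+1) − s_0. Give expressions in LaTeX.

Ratio r(k) = (k + 2)*(8*k + 9)/((k + 6)*(8*k + 1)).
Take A(k)=k + 2, B(k)=k + 6, C(k)=k + 1/8.
Set up (k + 2)·f(k+1) − (k + 5)·f(k) − (k + 1/8) = 0.
deg f ≤ 3 (via 1,1,1).
A polynomial solution: f(k) = k*(k**2 + 9*k - 6)/64.
So s_k = (B(k−1)f/C)·t_k = (k*(k + 5)*(k**2 + 9*k - 6)/(8*(8*k + 1)))·t_k = k*(k**2 + 9*k - 6)/(8*(k + 2)*(k + 3)*(k + 4)).
Verify: (8*k + 1)/(k**4 + 14*k**3 + 71*k**2 + 154*k + 120) matches t_k.
s_(n+1) = (n**3 + 12*n**2 + 15*n + 4)/(8*(n**3 + 12*n**2 + 47*n + 60)) and s_(0) = 0, so S(n) = (n**3 + 12*n**2 + 15*n + 4)/(8*(n**3 + 12*n**2 + 47*n + 60)).

S(n) = \frac{n^{3} + 12 n^{2} + 15 n + 4}{8 \left(n^{3} + 12 n^{2} + 47 n + 60\right)}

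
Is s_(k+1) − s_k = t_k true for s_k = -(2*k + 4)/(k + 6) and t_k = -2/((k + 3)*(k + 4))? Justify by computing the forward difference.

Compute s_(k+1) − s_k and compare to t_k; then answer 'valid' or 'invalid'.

Invalid: residual 6*(-k**2 - 5*k - 2)/(k**4 + 20*k**3 + 145*k**2 + 450*k + 504) ≠ 0.

s_(k+1) = 2*(-k - 3)/(k + 7)
s_(k+1) − s_k = -8/(k**2 + 13*k + 42)
(s_(k+1) − s_k) − t_k = 6*(-k**2 - 5*k - 2)/(k**4 + 20*k**3 + 145*k**2 + 450*k + 504)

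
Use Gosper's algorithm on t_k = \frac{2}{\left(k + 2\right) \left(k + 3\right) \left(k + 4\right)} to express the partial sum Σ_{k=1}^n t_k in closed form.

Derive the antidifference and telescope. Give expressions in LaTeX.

S(n) = \frac{n \left(n + 7\right)}{12 \left(n^{2} + 7 n + 12\right)}

Ratio r(k) = (k + 2)/(k + 5).
So A=k + 2 and B=k + 5, with C=1.
Key eq: (k + 2)·f(k+1) = (k + 4)·f(k) + (1).
Degrees (1,1,0) ⇒ d ≤ 2.
Solve for f: f(k) = k*(k + 5)/12 (degree 2 ≤ 2).
Get s_k = R·t_k = k*(k + 5)/(6*(k + 2)*(k + 3)) with R(k) = B(k−1)f(k)/C(k) = k*(k + 4)*(k + 5)/12.
Verify: 2/(k**3 + 9*k**2 + 26*k + 24) matches t_k.
Σ_(k=1)^n t_k = s_(n+1) − s_(1) = ((n**2 + 7*n + 6)/(6*(n**2 + 7*n + 12))) − (1/12), i.e. n*(n + 7)/(12*(n**2 + 7*n + 12)).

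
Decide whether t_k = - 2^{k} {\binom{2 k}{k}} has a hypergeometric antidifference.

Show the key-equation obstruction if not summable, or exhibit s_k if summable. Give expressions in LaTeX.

Ratio r(k) = 4*(2*k + 1)/(k + 1).
A = 8*k + 4, B = k + 1, C = 1.
Need (8*k + 4)·f(k+1) − (k)·f(k) = 1.
deg f ≤ -1 (via 1,1,0).
deg f ≤ -1 is impossible — no certificate.

No — negative degree bound, so no certificate f.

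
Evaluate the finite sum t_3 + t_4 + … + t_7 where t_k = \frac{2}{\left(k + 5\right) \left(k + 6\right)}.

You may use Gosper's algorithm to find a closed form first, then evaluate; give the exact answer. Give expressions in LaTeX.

Step 1: r(k) = (k + 5)/(k + 7).
A = k + 5, B = k + 7, C = 1.
Set up (k + 5)·f(k+1) − (k + 6)·f(k) − (1) = 0.
From deg A=1, deg B=1, deg C=0: d=1.
Match coefficients ⇒ f(k) = k/5.
So s_k = (B(k−1)f/C)·t_k = (k*(k + 6)/5)·t_k = 2*k/(5*(k + 5)).
Verify: 2/(k**2 + 11*k + 30) matches t_k.
Telescoping: Σ = s_(8) − s_(3) = 16/65 − (3/20) = 5/52.

Σ = 5/52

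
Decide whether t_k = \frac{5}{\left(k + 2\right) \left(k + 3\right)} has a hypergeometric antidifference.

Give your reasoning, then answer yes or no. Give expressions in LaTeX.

Compute t_(k+1)/t_k: get (k + 2)/(k + 4).
Factor: A=k + 2; B=k + 4; C=1.
f must satisfy (k + 2)·f(k+1) − (k + 3)·f(k) = 1.
From deg A=1, deg B=1, deg C=0: d=1.
A polynomial solution: f(k) = k/2.
So s_k = (B(k−1)f/C)·t_k = (k*(k + 3)/2)·t_k = 5*k/(2*(k + 2)).
Δs = 5/(k**2 + 5*k + 6), as required.

Yes. s_k = \frac{5 k}{2 \left(k + 2\right)}.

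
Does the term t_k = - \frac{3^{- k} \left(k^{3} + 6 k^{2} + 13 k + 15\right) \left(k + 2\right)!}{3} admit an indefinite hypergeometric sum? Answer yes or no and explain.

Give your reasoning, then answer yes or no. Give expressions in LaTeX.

Yes. s_k = - 3^{- k} \left(k^{2} + 4 k + 2\right) \left(k + 2\right)!.

Ratio r(k) = (k**4 + 12*k**3 + 55*k**2 + 119*k + 105)/(3*(k**3 + 6*k**2 + 13*k + 15)).
Factor: A=k/3 + 1; B=1; C=k**3 + 6*k**2 + 13*k + 15.
Set up (k/3 + 1)·f(k+1) − (1)·f(k) − (k**3 + 6*k**2 + 13*k + 15) = 0.
Bound: deg f ≤ 2.
Solve for f: f(k) = 3*(k**2 + 4*k + 2) (degree 2 ≤ 2).
Then R = B(k−1)f/C = 3*(k**2 + 4*k + 2)/(k**3 + 6*k**2 + 13*k + 15), so s_k = R(k)·t_k = -(k**2 + 4*k + 2)*factorial(k + 2)/3**k.
Δs = -(k**3 + 6*k**2 + 13*k + 15)*factorial(k + 2)/(3*3**k), as required.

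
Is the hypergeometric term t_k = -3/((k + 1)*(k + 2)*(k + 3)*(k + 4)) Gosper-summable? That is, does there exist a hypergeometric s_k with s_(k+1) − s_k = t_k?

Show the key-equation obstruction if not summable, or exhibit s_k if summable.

Yes. s_k = k*(-k**2 - 6*k - 11)/(6*(k + 1)*(k + 2)*(k + 3)).

Step 1: r(k) = (k + 1)/(k + 5).
Take A(k)=k + 1, B(k)=k + 5, C(k)=1.
Set up (k + 1)·f(k+1) − (k + 4)·f(k) − (1) = 0.
Degrees (1,1,0) ⇒ d ≤ 3.
Coefficient equations give f(k) = k*(k**2 + 6*k + 11)/18.
R(k) = B(k−1)·f(k)/C(k) = k*(k + 4)*(k**2 + 6*k + 11)/18; s_k = R·t_k = k*(-k**2 - 6*k - 11)/(6*(k + 1)*(k + 2)*(k + 3)).
Verify: -3/(k**4 + 10*k**3 + 35*k**2 + 50*k + 24) matches t_k.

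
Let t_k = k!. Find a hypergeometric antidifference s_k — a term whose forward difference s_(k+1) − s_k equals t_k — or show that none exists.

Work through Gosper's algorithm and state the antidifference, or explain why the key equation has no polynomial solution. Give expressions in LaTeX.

no hypergeometric antidifference exists

Compute t_(k+1)/t_k: get k + 1.
Factor: A=k + 1; B=1; C=1.
Solve (k + 1)·f(k+1) − (1)·f(k) = 1.
deg f ≤ -1 (via 1,0,0).
Negative degree bound (-1): no f exists, t_k not Gosper-summable.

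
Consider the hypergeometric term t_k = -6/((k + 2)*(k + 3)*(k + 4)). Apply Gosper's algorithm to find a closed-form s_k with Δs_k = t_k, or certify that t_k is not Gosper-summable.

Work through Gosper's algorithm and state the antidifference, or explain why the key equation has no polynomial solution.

s_k = k*(-k - 5)/(2*(k + 2)*(k + 3))

r(k) = (k + 2)/(k + 5) after simplifying.
Gosper form: A/B · C(k+1)/C(k) with A=k + 2, B=k + 5, C=1.
Set up (k + 2)·f(k+1) − (k + 4)·f(k) − (1) = 0.
From deg A=1, deg B=1, deg C=0: d=2.
Solve for f: f(k) = k*(k + 5)/12 (degree 2 ≤ 2).
Get s_k = R·t_k = k*(-k - 5)/(2*(k + 2)*(k + 3)) with R(k) = B(k−1)f(k)/C(k) = k*(k + 4)*(k + 5)/12.
Δs = -6/(k**3 + 9*k**2 + 26*k + 24), as required.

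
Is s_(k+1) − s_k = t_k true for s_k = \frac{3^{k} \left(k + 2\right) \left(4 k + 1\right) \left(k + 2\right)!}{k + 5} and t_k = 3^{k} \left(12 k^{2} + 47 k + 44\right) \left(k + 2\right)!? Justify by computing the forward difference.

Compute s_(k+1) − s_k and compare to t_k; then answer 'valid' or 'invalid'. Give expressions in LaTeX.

Invalid: residual - \frac{3^{k + 1} \left(12 k^{3} + 107 k^{2} + 275 k + 219\right) \left(k + 2\right)!}{\left(k + 5\right) \left(k + 6\right)} ≠ 0.

s_(k+1) = 3**(k + 1)*(k + 3)*(4*k + 5)*factorial(k + 3)/(k + 6)
s_(k+1) − s_k = 3**k*(12*k**4 + 143*k**3 + 600*k**2 + 1069*k + 663)*factorial(k + 2)/((k + 5)*(k + 6))
(s_(k+1) − s_k) − t_k = -3**(k + 1)*(12*k**3 + 107*k**2 + 275*k + 219)*factorial(k + 2)/((k + 5)*(k + 6))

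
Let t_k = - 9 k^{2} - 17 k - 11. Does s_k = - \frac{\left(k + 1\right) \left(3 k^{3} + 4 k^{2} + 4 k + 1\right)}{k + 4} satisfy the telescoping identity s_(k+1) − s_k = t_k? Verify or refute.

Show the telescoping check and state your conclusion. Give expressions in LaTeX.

s_(k+1) = (-3*k**4 - 19*k**3 - 47*k**2 - 54*k - 24)/(k + 5)
s_(k+1) − s_k = (-9*k**4 - 80*k**3 - 197*k**2 - 214*k - 91)/(k**2 + 9*k + 20)
(s_(k+1) − s_k) − t_k = 3*(6*k**3 + 49*k**2 + 75*k + 43)/(k**2 + 9*k + 20)

Invalid: residual \frac{3 \left(6 k^{3} + 49 k^{2} + 75 k + 43\right)}{k^{2} + 9 k + 20} ≠ 0.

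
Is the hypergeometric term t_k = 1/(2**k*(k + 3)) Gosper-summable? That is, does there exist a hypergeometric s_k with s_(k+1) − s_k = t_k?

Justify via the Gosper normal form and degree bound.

Step 1: r(k) = (k + 3)/(2*(k + 4)).
Normal form (A,B,C) = (k/2 + 3/2, k + 4, 1).
f must satisfy (k/2 + 3/2)·f(k+1) − (k + 3)·f(k) = 1.
deg f ≤ -1 (via 1,1,0).
d = -1 < 0 ⇒ no nonzero polynomial f; not summable.

No. Not Gosper-summable.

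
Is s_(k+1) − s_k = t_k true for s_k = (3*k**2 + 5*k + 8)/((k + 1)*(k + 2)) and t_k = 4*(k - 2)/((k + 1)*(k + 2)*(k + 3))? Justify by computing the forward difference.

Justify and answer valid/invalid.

Valid — Δs_k = t_k.

s_(k+1) = (5*k + 3*(k + 1)**2 + 13)/((k + 2)*(k + 3))
s_(k+1) − s_k = 4*(k - 2)/(k**3 + 6*k**2 + 11*k + 6)
(s_(k+1) − s_k) − t_k = 0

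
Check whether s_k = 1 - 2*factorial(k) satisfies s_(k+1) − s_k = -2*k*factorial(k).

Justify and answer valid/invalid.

s_(k+1) = 1 - 2*factorial(k + 1)
s_(k+1) − s_k = -2*k*factorial(k)
(s_(k+1) − s_k) − t_k = 0

valid (s_(k+1) − s_k reduces to t_k)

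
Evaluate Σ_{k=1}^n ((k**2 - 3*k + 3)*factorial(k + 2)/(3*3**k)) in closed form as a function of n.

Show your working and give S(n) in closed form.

S(n) = 6 + n*factorial(n + 3)/(3*3**n) - factorial(n + 3)/3**n

Step 1: r(k) = -(k + 3)*(3*k - (k + 1)**2)/(3*k**2 - 9*k + 9).
Normal form (A,B,C) = (k/3 + 1, 1, k**2 - 3*k + 3).
Key eq: (k/3 + 1)·f(k+1) = (1)·f(k) + (k**2 - 3*k + 3).
Bound: deg f ≤ 1.
Solve for f: f(k) = 3*(k - 4) (degree 1 ≤ 1).
R(k) = B(k−1)·f(k)/C(k) = 3*(k - 4)/(k**2 - 3*k + 3); s_k = R·t_k = (k - 4)*factorial(k + 2)/3**k.
Verify: (k**2 - 3*k + 3)*factorial(k + 2)/(3*3**k) matches t_k.
Σ_(k=1)^n t_k = s_(n+1) − s_(1) = (3**(-n - 1)*(n - 3)*factorial(n + 3)) − (-6), i.e. 6 + n*factorial(n + 3)/(3*3**n) - factorial(n + 3)/3**n.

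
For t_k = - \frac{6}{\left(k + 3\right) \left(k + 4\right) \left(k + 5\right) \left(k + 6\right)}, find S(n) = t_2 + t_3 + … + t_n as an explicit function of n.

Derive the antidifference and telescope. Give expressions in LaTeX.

S(n) = \frac{- n^{3} - 15 n^{2} - 74 n + 90}{105 \left(n^{3} + 15 n^{2} + 74 n + 120\right)}

t_(k+1)/t_k = (k + 3)/(k + 7).
Take A(k)=k + 3, B(k)=k + 7, C(k)=1.
Key eq: (k + 3)·f(k+1) = (k + 6)·f(k) + (1).
deg f ≤ 3 (via 1,1,0).
Solving with deg f ≤ 3: f(k) = k*(k**2 + 12*k + 47)/180.
R(k) = B(k−1)·f(k)/C(k) = k*(k + 6)*(k**2 + 12*k + 47)/180; s_k = R·t_k = k*(-k**2 - 12*k - 47)/(30*(k + 3)*(k + 4)*(k + 5)).
Verify: -6/(k**4 + 18*k**3 + 119*k**2 + 342*k + 360) matches t_k.
Evaluate: s_(n+1) = (-n**3 - 15*n**2 - 74*n - 60)/(30*(n**3 + 15*n**2 + 74*n + 120)); subtract s_(2) = -1/42 ⇒ S(n) = (-n**3 - 15*n**2 - 74*n + 90)/(105*(n**3 + 15*n**2 + 74*n + 120)).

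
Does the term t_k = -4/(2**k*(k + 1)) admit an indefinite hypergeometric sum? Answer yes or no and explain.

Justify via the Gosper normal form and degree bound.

No — t_k has no hypergeometric antidifference.

t_(k+1)/t_k = (k + 1)/(2*(k + 2)).
Take A(k)=k/2 + 1/2, B(k)=k + 2, C(k)=1.
f must satisfy (k/2 + 1/2)·f(k+1) − (k + 1)·f(k) = 1.
Bound: deg f ≤ -1.
deg f ≤ -1 is impossible — no certificate.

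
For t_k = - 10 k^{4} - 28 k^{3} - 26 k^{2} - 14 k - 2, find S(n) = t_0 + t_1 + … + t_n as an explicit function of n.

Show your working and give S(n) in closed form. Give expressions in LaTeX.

t_(k+1)/t_k = (5*k**4 + 34*k**3 + 85*k**2 + 95*k + 40)/(5*k**4 + 14*k**3 + 13*k**2 + 7*k + 1).
So A=1 and B=1, with C=k**4 + 14*k**3/5 + 13*k**2/5 + 7*k/5 + 1/5.
Key eq: (1)·f(k+1) = (1)·f(k) + (k**4 + 14*k**3/5 + 13*k**2/5 + 7*k/5 + 1/5).
d = 5 from the (0,0,4) case.
Coefficient equations give f(k) = k*(2*k**4 + 2*k**3 - 2*k**2 + k - 1)/10.
Certificate R = B(k−1)f/C = k*(2*k**4 + 2*k**3 - 2*k**2 + k - 1)/(2*(5*k**4 + 14*k**3 + 13*k**2 + 7*k + 1)) gives s_k = k*(-2*k**4 - 2*k**3 + 2*k**2 - k + 1).
Verify: -10*k**4 - 28*k**3 - 26*k**2 - 14*k - 2 matches t_k.
Σ_(k=0)^n t_k = s_(n+1) − s_(0) = (-2*n**5 - 12*n**4 - 26*n**3 - 27*n**2 - 13*n - 2) − (0), i.e. -2*n**5 - 12*n**4 - 26*n**3 - 27*n**2 - 13*n - 2.

S(n) = - 2 n^{5} - 12 n^{4} - 26 n^{3} - 27 n^{2} - 13 n - 2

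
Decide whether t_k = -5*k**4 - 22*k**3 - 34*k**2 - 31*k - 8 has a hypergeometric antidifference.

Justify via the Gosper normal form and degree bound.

Yes. s_k = k*(-k**4 - 3*k**3 - 2*k**2 - 4*k + 2).

Ratio r(k) = (5*k**4 + 42*k**3 + 130*k**2 + 185*k + 100)/(5*k**4 + 22*k**3 + 34*k**2 + 31*k + 8).
Take A(k)=1, B(k)=1, C(k)=k**4 + 22*k**3/5 + 34*k**2/5 + 31*k/5 + 8/5.
Key eq: (1)·f(k+1) = (1)·f(k) + (k**4 + 22*k**3/5 + 34*k**2/5 + 31*k/5 + 8/5).
Bound: deg f ≤ 5.
Solving with deg f ≤ 5: f(k) = k*(k**4 + 3*k**3 + 2*k**2 + 4*k - 2)/5.
Get s_k = R·t_k = k*(-k**4 - 3*k**3 - 2*k**2 - 4*k + 2) with R(k) = B(k−1)f(k)/C(k) = k*(k**4 + 3*k**3 + 2*k**2 + 4*k - 2)/((k**2 + 3*k + 1)*(5*k**2 + 7*k + 8)).
s_(k+1) − s_k = -5*k**4 - 22*k**3 - 34*k**2 - 31*k - 8 = t_k.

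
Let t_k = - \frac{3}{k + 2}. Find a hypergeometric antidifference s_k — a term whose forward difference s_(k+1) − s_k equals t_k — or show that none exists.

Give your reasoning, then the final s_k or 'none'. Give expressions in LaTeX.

t_(k+1)/t_k = (k + 2)/(k + 3).
So A=k + 2 and B=k + 3, with C=1.
Set up (k + 2)·f(k+1) − (k + 2)·f(k) − (1) = 0.
Degrees (1,1,0) ⇒ d ≤ 0.
Generic f = c0 gives residual -1; -1 = 0 cannot hold, so t_k is not Gosper-summable.

no hypergeometric antidifference exists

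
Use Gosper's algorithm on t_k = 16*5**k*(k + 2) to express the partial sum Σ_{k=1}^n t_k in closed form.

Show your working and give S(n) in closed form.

S(n) = 20*5**n*n + 35*5**n - 35

The ratio is 5*(k + 3)/(k + 2).
Normal form (A,B,C) = (5, 1, k + 2).
f must satisfy (5)·f(k+1) − (1)·f(k) = k + 2.
Bound: deg f ≤ 1.
Solving with deg f ≤ 1: f(k) = (4*k + 3)/16.
Get s_k = R·t_k = 5**k*(4*k + 3) with R(k) = B(k−1)f(k)/C(k) = (4*k + 3)/(16*(k + 2)).
Verify: 16*5**k*(k + 2) matches t_k.
Σ_(k=1)^n t_k = s_(n+1) − s_(1) = (5**(n + 1)*(4*n + 7)) − (35), i.e. 20*5**n*n + 35*5**n - 35.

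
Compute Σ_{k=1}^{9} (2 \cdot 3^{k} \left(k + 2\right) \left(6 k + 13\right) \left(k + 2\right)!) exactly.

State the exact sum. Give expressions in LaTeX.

The ratio is (k + 3)**2*(18*k + 57)/((k + 2)*(6*k + 13)).
Normal form (A,B,C) = (3*k + 9, 1, k**2 + 25*k/6 + 13/3).
Key eq: (3*k + 9)·f(k+1) = (1)·f(k) + (k**2 + 25*k/6 + 13/3).
d = 1 from the (1,0,2) case.
A polynomial solution: f(k) = (2*k + 1)/6.
Then R = B(k−1)f/C = (2*k + 1)/((k + 2)*(6*k + 13)), so s_k = R(k)·t_k = 2*3**k*(2*k + 1)*factorial(k + 2).
Verify: 2*3**k*(k + 2)*(6*k + 13)*factorial(k + 2) matches t_k.
Sum = s_(10) − s_(1); s_(10) = 1187951750092800, s_(1) = 108 ⇒ 1187951750092692.

Σ = 1187951750092692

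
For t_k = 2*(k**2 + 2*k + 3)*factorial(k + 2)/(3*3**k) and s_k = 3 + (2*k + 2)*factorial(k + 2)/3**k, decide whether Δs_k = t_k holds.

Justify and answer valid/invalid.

valid (s_(k+1) − s_k reduces to t_k)

s_(k+1) = 3**(-k - 1)*(2*k + 4)*factorial(k + 3) + 3
s_(k+1) − s_k = 2*(k**2 + 2*k + 3)*factorial(k + 2)/(3*3**k)
(s_(k+1) − s_k) − t_k = 0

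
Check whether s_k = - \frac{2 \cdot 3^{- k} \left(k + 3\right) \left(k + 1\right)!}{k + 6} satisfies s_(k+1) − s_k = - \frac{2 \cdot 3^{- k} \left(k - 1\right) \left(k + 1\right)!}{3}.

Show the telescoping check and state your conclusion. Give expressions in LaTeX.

Invalid: residual \frac{2 \cdot 3^{- k} \left(k^{2} + 5 k - 9\right) \left(k + 1\right)!}{\left(k + 6\right) \left(k + 7\right)} ≠ 0.

s_(k+1) = -2*(k + 4)*factorial(k + 2)/(3*3**k*(k + 7))
s_(k+1) − s_k = -2*(k**3 + 9*k**2 + 14*k - 15)*factorial(k + 1)/(3*3**k*(k + 6)*(k + 7))
(s_(k+1) − s_k) − t_k = 2*(k**2 + 5*k - 9)*factorial(k + 1)/(3**k*(k + 6)*(k + 7))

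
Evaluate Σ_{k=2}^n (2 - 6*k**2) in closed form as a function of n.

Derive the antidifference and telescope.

S(n) = -2*n**3 - 3*n**2 + n + 4

Compute t_(k+1)/t_k: get (3*(k + 1)**2 - 1)/(3*k**2 - 1).
Take A(k)=1, B(k)=1, C(k)=k**2 - 1/3.
Key eq: (1)·f(k+1) = (1)·f(k) + (k**2 - 1/3).
deg f ≤ 3 (via 0,0,2).
A polynomial solution: f(k) = k*(2*k**2 - 3*k - 1)/6.
Get s_k = R·t_k = k*(-2*k**2 + 3*k + 1) with R(k) = B(k−1)f(k)/C(k) = k*(2*k**2 - 3*k - 1)/(2*(3*k**2 - 1)).
Verify: 2 - 6*k**2 matches t_k.
Evaluate: s_(n+1) = -2*n**3 - 3*n**2 + n + 2; subtract s_(2) = -2 ⇒ S(n) = -2*n**3 - 3*n**2 + n + 4.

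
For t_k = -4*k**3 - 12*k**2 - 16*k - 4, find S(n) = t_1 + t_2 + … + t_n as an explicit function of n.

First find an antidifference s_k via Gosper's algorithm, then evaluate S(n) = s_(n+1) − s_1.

Ratio r(k) = (k**3 + 6*k**2 + 13*k + 9)/(k**3 + 3*k**2 + 4*k + 1).
Take A(k)=1, B(k)=1, C(k)=k**3 + 3*k**2 + 4*k + 1.
Solve (1)·f(k+1) − (1)·f(k) = k**3 + 3*k**2 + 4*k + 1.
From deg A=0, deg B=0, deg C=3: d=4.
Coefficient equations give f(k) = k*(k**3 + 2*k**2 + 3*k - 2)/4.
R(k) = B(k−1)·f(k)/C(k) = k*(k**3 + 2*k**2 + 3*k - 2)/(4*(k**3 + 3*k**2 + 4*k + 1)); s_k = R·t_k = k*(-k**3 - 2*k**2 - 3*k + 2).
Verify: -4*k**3 - 12*k**2 - 16*k - 4 matches t_k.
s_(n+1) = -n**4 - 6*n**3 - 15*n**2 - 14*n - 4 and s_(1) = -4, so S(n) = n*(-n**3 - 6*n**2 - 15*n - 14).

S(n) = n*(-n**3 - 6*n**2 - 15*n - 14)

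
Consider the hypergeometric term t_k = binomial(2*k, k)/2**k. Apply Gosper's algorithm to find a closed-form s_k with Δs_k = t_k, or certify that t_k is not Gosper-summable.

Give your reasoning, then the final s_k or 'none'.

not Gosper-summable; s_k does not exist

The ratio is (2*k + 1)/(k + 1).
Factor: A=2*k + 1; B=k + 1; C=1.
Need (2*k + 1)·f(k+1) − (k)·f(k) = 1.
deg f ≤ -1 (via 1,1,0).
deg f ≤ -1 is impossible — no certificate.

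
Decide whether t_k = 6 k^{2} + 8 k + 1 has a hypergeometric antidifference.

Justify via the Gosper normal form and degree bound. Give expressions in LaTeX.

Step 1: r(k) = (6*k**2 + 20*k + 15)/(6*k**2 + 8*k + 1).
So A=1 and B=1, with C=k**2 + 4*k/3 + 1/6.
Need (1)·f(k+1) − (1)·f(k) = k**2 + 4*k/3 + 1/6.
From deg A=0, deg B=0, deg C=2: d=3.
Coefficient equations give f(k) = k*(2*k**2 + k - 2)/6.
Get s_k = R·t_k = k*(2*k**2 + k - 2) with R(k) = B(k−1)f(k)/C(k) = k*(2*k**2 + k - 2)/(6*k**2 + 8*k + 1).
Check: Δs_k = 6*k**2 + 8*k + 1. ✓

Yes. s_k = k \left(2 k^{2} + k - 2\right).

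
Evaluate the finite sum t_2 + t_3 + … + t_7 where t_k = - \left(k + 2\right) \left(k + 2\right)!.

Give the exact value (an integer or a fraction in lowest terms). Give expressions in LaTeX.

Compute t_(k+1)/t_k: get (k + 3)**2/(k + 2).
Normal form (A,B,C) = (k + 3, 1, k + 2).
Solve (k + 3)·f(k+1) − (1)·f(k) = k + 2.
deg f ≤ 0 (via 1,0,1).
Match coefficients ⇒ f(k) = 1.
So s_k = (B(k−1)f/C)·t_k = (1/(k + 2))·t_k = -factorial(k + 2).
s_(k+1) − s_k = -(k + 2)*factorial(k + 2) = t_k.
Σ_(k=2)^(7) t_k = s_(8) − s_(2) = -3628800 − (-24) = -3628776.

Σ = -3628776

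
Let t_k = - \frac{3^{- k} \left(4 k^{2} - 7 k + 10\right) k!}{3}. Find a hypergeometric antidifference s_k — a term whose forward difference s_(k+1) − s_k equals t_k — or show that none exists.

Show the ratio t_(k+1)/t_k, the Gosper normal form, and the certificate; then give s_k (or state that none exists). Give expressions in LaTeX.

The ratio is (k + 1)*(-7*k + 4*(k + 1)**2 + 3)/(3*(4*k**2 - 7*k + 10)).
A = k/3 + 1/3, B = 1, C = k**2 - 7*k/4 + 5/2.
Solve (k/3 + 1/3)·f(k+1) − (1)·f(k) = k**2 - 7*k/4 + 5/2.
Bound: deg f ≤ 1.
A polynomial solution: f(k) = 3*(4*k - 3)/4.
So s_k = (B(k−1)f/C)·t_k = (3*(4*k - 3)/(4*k**2 - 7*k + 10))·t_k = -(4*k - 3)*factorial(k)/3**k.
Check: Δs_k = -(4*k**2 - 7*k + 10)*factorial(k)/(3*3**k). ✓

s_k = - 3^{- k} \left(4 k - 3\right) k!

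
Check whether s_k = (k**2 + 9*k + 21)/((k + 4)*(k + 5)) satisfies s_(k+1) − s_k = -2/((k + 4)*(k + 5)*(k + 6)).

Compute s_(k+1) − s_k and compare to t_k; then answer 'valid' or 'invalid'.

valid (s_(k+1) − s_k reduces to t_k)

s_(k+1) = (9*k + (k + 1)**2 + 30)/((k + 5)*(k + 6))
s_(k+1) − s_k = -2/(k**3 + 15*k**2 + 74*k + 120)
(s_(k+1) − s_k) − t_k = 0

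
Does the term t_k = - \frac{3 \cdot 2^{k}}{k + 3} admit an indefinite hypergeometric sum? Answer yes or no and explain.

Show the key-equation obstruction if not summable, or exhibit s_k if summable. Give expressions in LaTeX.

No — t_k has no hypergeometric antidifference.

The ratio is 2*(k + 3)/(k + 4).
Gosper form: A/B · C(k+1)/C(k) with A=2*k + 6, B=k + 4, C=1.
f must satisfy (2*k + 6)·f(k+1) − (k + 3)·f(k) = 1.
Degrees (1,1,0) ⇒ d ≤ -1.
d = -1 < 0 ⇒ no nonzero polynomial f; not summable.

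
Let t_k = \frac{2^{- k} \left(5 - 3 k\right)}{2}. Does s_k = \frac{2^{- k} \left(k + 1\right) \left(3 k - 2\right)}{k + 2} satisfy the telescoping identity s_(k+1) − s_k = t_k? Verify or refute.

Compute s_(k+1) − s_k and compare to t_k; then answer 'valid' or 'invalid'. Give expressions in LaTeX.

Invalid: residual \frac{2^{- k} \left(3 k^{2} + 7 k - 14\right)}{2 \left(k^{2} + 5 k + 6\right)} ≠ 0.

s_(k+1) = (k + 2)*(3*k + 1)/(2*2**k*(k + 3))
s_(k+1) − s_k = (-3*k**3 - 7*k**2 + 14*k + 16)/(2*2**k*(k**2 + 5*k + 6))
(s_(k+1) − s_k) − t_k = (3*k**2 + 7*k - 14)/(2*2**k*(k**2 + 5*k + 6))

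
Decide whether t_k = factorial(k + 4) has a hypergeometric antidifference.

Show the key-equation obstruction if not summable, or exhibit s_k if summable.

The ratio is k + 5.
So A=k + 5 and B=1, with C=1.
Solve (k + 5)·f(k+1) − (1)·f(k) = 1.
deg f ≤ -1 (via 1,0,0).
Negative degree bound (-1): no f exists, t_k not Gosper-summable.

No. Not Gosper-summable.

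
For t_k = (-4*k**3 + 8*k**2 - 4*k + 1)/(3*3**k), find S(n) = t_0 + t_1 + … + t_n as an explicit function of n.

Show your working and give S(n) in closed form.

S(n) = (-6*3**n + 2*n**3 + 5*n**2 + 8*n + 7)/(3*3**n)

Compute t_(k+1)/t_k: get (4*k**3 + 4*k**2 - 1)/(3*(4*k**3 - 8*k**2 + 4*k - 1)).
Factor: A=1/3; B=1; C=k**3 - 2*k**2 + k - 1/4.
f must satisfy (1/3)·f(k+1) − (1)·f(k) = k**3 - 2*k**2 + k - 1/4.
d = 3 from the (0,0,3) case.
A polynomial solution: f(k) = -3*(2*k**3 - k**2 + 4*k + 2)/4.
R(k) = B(k−1)·f(k)/C(k) = -3*(2*k**3 - k**2 + 4*k + 2)/(4*k**3 - 8*k**2 + 4*k - 1); s_k = R·t_k = (2*k**3 - k**2 + 4*k + 2)/3**k.
Check: Δs_k = (-4*k**3 + 8*k**2 - 4*k + 1)/(3*3**k). ✓
Telescope: S(n) = s_(n+1) − s_(0) = 3**(-n - 1)*(2*n**3 + 5*n**2 + 8*n + 7) − (2) = (-6*3**n + 2*n**3 + 5*n**2 + 8*n + 7)/(3*3**n).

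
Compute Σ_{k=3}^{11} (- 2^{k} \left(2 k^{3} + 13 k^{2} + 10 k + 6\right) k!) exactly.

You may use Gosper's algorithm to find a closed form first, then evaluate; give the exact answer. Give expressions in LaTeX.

Σ = -368854224075984

t_(k+1)/t_k = 2*(2*k**4 + 21*k**3 + 61*k**2 + 73*k + 31)/(2*k**3 + 13*k**2 + 10*k + 6).
Take A(k)=2*k + 2, B(k)=1, C(k)=k**3 + 13*k**2/2 + 5*k + 3.
Solve (2*k + 2)·f(k+1) − (1)·f(k) = k**3 + 13*k**2/2 + 5*k + 3.
Degrees (1,0,3) ⇒ d ≤ 2.
Solve for f: f(k) = (k**2 + 4*k - 4)/2 (degree 2 ≤ 2).
R(k) = B(k−1)·f(k)/C(k) = (k**2 + 4*k - 4)/(2*k**3 + 13*k**2 + 10*k + 6); s_k = R·t_k = -2**k*(k**2 + 4*k - 4)*factorial(k).
Check: Δs_k = -2**k*(2*k**3 + 13*k**2 + 10*k + 6)*factorial(k). ✓
Σ_(k=3)^(11) t_k = s_(12) − s_(3) = -368854224076800 − (-816) = -368854224075984.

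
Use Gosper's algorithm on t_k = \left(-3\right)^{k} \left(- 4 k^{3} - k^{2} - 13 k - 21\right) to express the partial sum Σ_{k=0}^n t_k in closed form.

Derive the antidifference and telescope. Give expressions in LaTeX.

r(k) = 3*(-4*k**3 - 13*k**2 - 27*k - 39)/(4*k**3 + k**2 + 13*k + 21) after simplifying.
Factor: A=-3; B=1; C=k**3 + k**2/4 + 13*k/4 + 21/4.
Set up (-3)·f(k+1) − (1)·f(k) − (k**3 + k**2/4 + 13*k/4 + 21/4) = 0.
From deg A=0, deg B=0, deg C=3: d=3.
Solving with deg f ≤ 3: f(k) = -(k**3 - 2*k**2 + 4*k + 3)/4.
Then R = B(k−1)f/C = -(k**3 - 2*k**2 + 4*k + 3)/(4*k**3 + k**2 + 13*k + 21), so s_k = R(k)·t_k = (-3)**k*(k**3 - 2*k**2 + 4*k + 3).
Check: Δs_k = (-3)**k*(-4*k**3 - k**2 - 13*k - 21). ✓
Evaluate: s_(n+1) = (-3)**(n + 1)*(n**3 + n**2 + 3*n + 6); subtract s_(0) = 3 ⇒ S(n) = -3*(-3)**n*n**3 - 3*(-3)**n*n**2 - 9*(-3)**n*n - 18*(-3)**n - 3.

S(n) = - 3 \left(-3\right)^{n} n^{3} - 3 \left(-3\right)^{n} n^{2} - 9 \left(-3\right)^{n} n - 18 \left(-3\right)^{n} - 3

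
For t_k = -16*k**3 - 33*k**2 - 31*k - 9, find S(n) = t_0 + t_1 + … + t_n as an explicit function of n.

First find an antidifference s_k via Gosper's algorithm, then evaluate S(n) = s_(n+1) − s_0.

S(n) = -4*n**4 - 19*n**3 - 36*n**2 - 30*n - 9

Compute t_(k+1)/t_k: get (16*k**3 + 81*k**2 + 145*k + 89)/(16*k**3 + 33*k**2 + 31*k + 9).
Take A(k)=1, B(k)=1, C(k)=k**3 + 33*k**2/16 + 31*k/16 + 9/16.
Need (1)·f(k+1) − (1)·f(k) = k**3 + 33*k**2/16 + 31*k/16 + 9/16.
deg f ≤ 4 (via 0,0,3).
Match coefficients ⇒ f(k) = k*(4*k - 1)*(k**2 + k + 1)/16.
So s_k = (B(k−1)f/C)·t_k = (k*(4*k - 1)*(k**2 + k + 1)/(16*k**3 + 33*k**2 + 31*k + 9))·t_k = k*(-4*k**3 - 3*k**2 - 3*k + 1).
s_(k+1) − s_k = -16*k**3 - 33*k**2 - 31*k - 9 = t_k.
Telescope: S(n) = s_(n+1) − s_(0) = -4*n**4 - 19*n**3 - 36*n**2 - 30*n - 9 − (0) = -4*n**4 - 19*n**3 - 36*n**2 - 30*n - 9.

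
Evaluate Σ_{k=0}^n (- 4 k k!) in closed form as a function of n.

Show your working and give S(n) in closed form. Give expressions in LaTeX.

Step 1: r(k) = (k + 1)**2/k.
A = k + 1, B = 1, C = k.
Solve (k + 1)·f(k+1) − (1)·f(k) = k.
deg f ≤ 0 (via 1,0,1).
A polynomial solution: f(k) = 1.
Then R = B(k−1)f/C = 1/k, so s_k = R(k)·t_k = -4*factorial(k).
Check: Δs_k = -4*k*factorial(k). ✓
Evaluate: s_(n+1) = -4*factorial(n + 1); subtract s_(0) = -4 ⇒ S(n) = 4 - 4*factorial(n + 1).

S(n) = 4 - 4 \left(n + 1\right)!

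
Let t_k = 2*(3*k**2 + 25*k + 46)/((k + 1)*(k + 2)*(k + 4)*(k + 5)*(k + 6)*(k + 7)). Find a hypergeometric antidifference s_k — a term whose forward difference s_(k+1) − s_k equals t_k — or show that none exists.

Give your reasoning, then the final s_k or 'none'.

Ratio r(k) = (k + 1)*(k + 4)*(25*k + 3*(k + 1)**2 + 71)/((k + 3)*(k + 8)*(3*k**2 + 25*k + 46)).
Take A(k)=k + 1, B(k)=k + 8, C(k)=k**3 + 34*k**2/3 + 121*k/3 + 46.
Set up (k + 1)·f(k+1) − (k + 7)·f(k) − (k**3 + 34*k**2/3 + 121*k/3 + 46) = 0.
deg f ≤ 6 (via 1,1,3).
Match coefficients ⇒ f(k) = k*(k + 2)*(k + 3)*(k + 5)*(k**2 + 11*k + 34)/72.
Certificate R = B(k−1)f/C = k*(k + 2)*(k + 5)*(k + 7)*(k**2 + 11*k + 34)/(24*(3*k**2 + 25*k + 46)) gives s_k = k*(k**2 + 11*k + 34)/(12*(k**3 + 11*k**2 + 34*k + 24)).
Verify: 2*(3*k**2 + 25*k + 46)/(k**6 + 25*k**5 + 247*k**4 + 1219*k**3 + 3112*k**2 + 3796*k + 1680) matches t_k.

s_k = k*(k**2 + 11*k + 34)/(12*(k**3 + 11*k**2 + 34*k + 24))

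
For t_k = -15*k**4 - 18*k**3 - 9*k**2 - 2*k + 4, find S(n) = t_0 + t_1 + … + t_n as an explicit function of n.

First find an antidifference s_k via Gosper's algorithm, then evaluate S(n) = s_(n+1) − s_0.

S(n) = -3*n**5 - 12*n**4 - 17*n**3 - 10*n**2 + 2*n + 4

r(k) = (15*k**4 + 78*k**3 + 153*k**2 + 134*k + 40)/(15*k**4 + 18*k**3 + 9*k**2 + 2*k - 4) after simplifying.
Factor: A=1; B=1; C=k**4 + 6*k**3/5 + 3*k**2/5 + 2*k/15 - 4/15.
Key eq: (1)·f(k+1) = (1)·f(k) + (k**4 + 6*k**3/5 + 3*k**2/5 + 2*k/15 - 4/15).
d = 5 from the (0,0,4) case.
Match coefficients ⇒ f(k) = k*(k + 1)*(3*k**3 - 6*k**2 + 5*k - 4)/15.
R(k) = B(k−1)·f(k)/C(k) = k*(3*k**3 - 6*k**2 + 5*k - 4)/(15*k**3 + 3*k**2 + 6*k - 4); s_k = R·t_k = k*(-3*k**4 + 3*k**3 + k**2 - k + 4).
Check: Δs_k = -15*k**4 - 18*k**3 - 9*k**2 - 2*k + 4. ✓
s_(n+1) = -3*n**5 - 12*n**4 - 17*n**3 - 10*n**2 + 2*n + 4 and s_(0) = 0, so S(n) = -3*n**5 - 12*n**4 - 17*n**3 - 10*n**2 + 2*n + 4.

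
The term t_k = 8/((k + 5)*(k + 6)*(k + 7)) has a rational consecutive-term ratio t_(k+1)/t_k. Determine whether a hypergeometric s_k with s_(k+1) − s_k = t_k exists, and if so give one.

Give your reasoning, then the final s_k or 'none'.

Ratio r(k) = (k + 5)/(k + 8).
Gosper form: A/B · C(k+1)/C(k) with A=k + 5, B=k + 8, C=1.
Key eq: (k + 5)·f(k+1) = (k + 7)·f(k) + (1).
Bound: deg f ≤ 2.
A polynomial solution: f(k) = k*(k + 11)/60.
Then R = B(k−1)f/C = k*(k + 7)*(k + 11)/60, so s_k = R(k)·t_k = 2*k*(k + 11)/(15*(k + 5)*(k + 6)).
s_(k+1) − s_k = 8/(k**3 + 18*k**2 + 107*k + 210) = t_k.

s_k = 2*k*(k + 11)/(15*(k + 5)*(k + 6))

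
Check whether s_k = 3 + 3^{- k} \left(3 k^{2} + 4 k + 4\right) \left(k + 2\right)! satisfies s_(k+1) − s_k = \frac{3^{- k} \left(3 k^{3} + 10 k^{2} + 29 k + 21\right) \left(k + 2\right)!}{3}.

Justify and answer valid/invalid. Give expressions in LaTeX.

s_(k+1) = 3**(-k - 1)*(4*k + 3*(k + 1)**2 + 8)*factorial(k + 3) + 3
s_(k+1) − s_k = (3*k**3 + 10*k**2 + 29*k + 21)*factorial(k + 2)/(3*3**k)
(s_(k+1) − s_k) − t_k = 0

valid; difference matches t_k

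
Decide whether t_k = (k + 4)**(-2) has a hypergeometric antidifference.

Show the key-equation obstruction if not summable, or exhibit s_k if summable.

No. Not Gosper-summable.

r(k) = (k + 4)**2/(k + 5)**2 after simplifying.
Take A(k)=k**2 + 8*k + 16, B(k)=k**2 + 10*k + 25, C(k)=1.
Set up (k**2 + 8*k + 16)·f(k+1) − (k**2 + 8*k + 16)·f(k) − (1) = 0.
deg f ≤ 0 (via 2,2,0).
Generic f = c0 gives residual -1; -1 = 0 cannot hold, so t_k is not Gosper-summable.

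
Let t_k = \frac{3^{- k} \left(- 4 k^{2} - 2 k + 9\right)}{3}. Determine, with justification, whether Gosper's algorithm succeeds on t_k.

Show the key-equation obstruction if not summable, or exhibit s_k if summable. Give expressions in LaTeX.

The ratio is (4*k**2 + 10*k - 3)/(3*(4*k**2 + 2*k - 9)).
So A=1/3 and B=1, with C=k**2 + k/2 - 9/4.
f must satisfy (1/3)·f(k+1) − (1)·f(k) = k**2 + k/2 - 9/4.
Degrees (0,0,2) ⇒ d ≤ 2.
Coefficient equations give f(k) = -3*(k + 2)*(2*k - 1)/4.
R(k) = B(k−1)·f(k)/C(k) = -3*(k + 2)*(2*k - 1)/(4*k**2 + 2*k - 9); s_k = R·t_k = (2*k**2 + 3*k - 2)/3**k.
Verify: (-4*k**2 - 2*k + 9)/(3*3**k) matches t_k.

Yes. s_k = 3^{- k} \left(2 k^{2} + 3 k - 2\right).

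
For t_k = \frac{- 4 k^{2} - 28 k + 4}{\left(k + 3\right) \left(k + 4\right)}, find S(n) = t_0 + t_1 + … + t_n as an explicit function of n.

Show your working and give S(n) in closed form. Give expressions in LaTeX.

S(n) = \frac{4 \left(- 3 n^{2} - 2 n + 1\right)}{3 \left(n + 4\right)}

The ratio is (k + 3)*(7*k + (k + 1)**2 + 6)/((k + 5)*(k**2 + 7*k - 1)).
Take A(k)=k + 3, B(k)=k + 5, C(k)=k**2 + 7*k - 1.
Need (k + 3)·f(k+1) − (k + 4)·f(k) = k**2 + 7*k - 1.
From deg A=1, deg B=1, deg C=2: d=2.
Solving with deg f ≤ 2: f(k) = k*(3*k - 4)/3.
Get s_k = R·t_k = 4*k*(4 - 3*k)/(3*(k + 3)) with R(k) = B(k−1)f(k)/C(k) = k*(k + 4)*(3*k - 4)/(3*(k**2 + 7*k - 1)).
Δs = 4*(-k**2 - 7*k + 1)/(k**2 + 7*k + 12), as required.
s_(n+1) = 4*(-3*n**2 - 2*n + 1)/(3*(n + 4)) and s_(0) = 0, so S(n) = 4*(-3*n**2 - 2*n + 1)/(3*(n + 4)).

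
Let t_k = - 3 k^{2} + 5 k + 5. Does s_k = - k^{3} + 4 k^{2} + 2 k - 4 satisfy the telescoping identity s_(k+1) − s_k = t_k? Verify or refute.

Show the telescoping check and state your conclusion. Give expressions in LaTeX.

s_(k+1) = -k**3 + k**2 + 7*k + 1
s_(k+1) − s_k = -3*k**2 + 5*k + 5
(s_(k+1) − s_k) − t_k = 0

Valid — Δs_k = t_k.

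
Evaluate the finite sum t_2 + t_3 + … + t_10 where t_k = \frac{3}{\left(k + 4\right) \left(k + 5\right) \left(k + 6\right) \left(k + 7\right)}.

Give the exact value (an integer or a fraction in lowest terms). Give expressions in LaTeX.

Step 1: r(k) = (k + 4)/(k + 8).
Gosper form: A/B · C(k+1)/C(k) with A=k + 4, B=k + 8, C=1.
Solve (k + 4)·f(k+1) − (k + 7)·f(k) = 1.
Bound: deg f ≤ 3.
Solve for f: f(k) = k*(k**2 + 15*k + 74)/360 (degree 3 ≤ 3).
R(k) = B(k−1)·f(k)/C(k) = k*(k + 7)*(k**2 + 15*k + 74)/360; s_k = R·t_k = k*(k**2 + 15*k + 74)/(120*(k + 4)*(k + 5)*(k + 6)).
Verify: 3/(k**4 + 22*k**3 + 179*k**2 + 638*k + 840) matches t_k.
Sum = s_(11) − s_(2); s_(11) = 11/1360, s_(2) = 3/560 ⇒ 13/4760.

Σ = 13/4760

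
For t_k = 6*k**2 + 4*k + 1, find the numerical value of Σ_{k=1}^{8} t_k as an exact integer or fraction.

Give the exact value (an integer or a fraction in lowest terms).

Σ = 1376

Ratio r(k) = (6*k**2 + 16*k + 11)/(6*k**2 + 4*k + 1).
Factor: A=1; B=1; C=k**2 + 2*k/3 + 1/6.
Need (1)·f(k+1) − (1)·f(k) = k**2 + 2*k/3 + 1/6.
deg f ≤ 3 (via 0,0,2).
Solve for f: f(k) = k**2*(2*k - 1)/6 (degree 3 ≤ 3).
So s_k = (B(k−1)f/C)·t_k = (k**2*(2*k - 1)/(6*k**2 + 4*k + 1))·t_k = k**2*(2*k - 1).
Check: Δs_k = 6*k**2 + 4*k + 1. ✓
Telescoping: Σ = s_(9) − s_(1) = 1377 − (1) = 1376.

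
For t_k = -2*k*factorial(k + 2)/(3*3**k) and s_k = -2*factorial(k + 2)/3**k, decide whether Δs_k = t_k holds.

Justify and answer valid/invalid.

s_(k+1) = -2*factorial(k + 3)/(3*3**k)
s_(k+1) − s_k = -2*k*factorial(k + 2)/(3*3**k)
(s_(k+1) − s_k) − t_k = 0

valid (s_(k+1) − s_k reduces to t_k)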